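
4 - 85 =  - 81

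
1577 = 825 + 752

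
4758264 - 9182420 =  - 4424156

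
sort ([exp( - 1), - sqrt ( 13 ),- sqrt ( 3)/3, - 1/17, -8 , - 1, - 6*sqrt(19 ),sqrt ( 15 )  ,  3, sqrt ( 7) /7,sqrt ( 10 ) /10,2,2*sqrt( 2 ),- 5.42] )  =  [ - 6*sqrt ( 19 ), - 8 , -5.42,- sqrt(13), - 1,  -  sqrt(3 )/3, - 1/17 , sqrt( 10 )/10, exp( -1 ),  sqrt( 7) /7,2, 2*sqrt ( 2),3,  sqrt( 15 )]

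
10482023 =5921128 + 4560895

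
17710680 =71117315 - 53406635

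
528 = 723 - 195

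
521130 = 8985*58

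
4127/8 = 4127/8 = 515.88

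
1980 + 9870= 11850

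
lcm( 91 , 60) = 5460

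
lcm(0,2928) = 0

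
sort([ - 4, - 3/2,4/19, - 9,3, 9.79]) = [-9, - 4, - 3/2,  4/19,3, 9.79 ]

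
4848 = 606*8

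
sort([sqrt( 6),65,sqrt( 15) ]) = [sqrt(6) , sqrt ( 15),65 ] 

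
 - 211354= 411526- 622880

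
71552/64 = 1118=1118.00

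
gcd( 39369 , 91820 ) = 1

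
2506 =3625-1119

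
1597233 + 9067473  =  10664706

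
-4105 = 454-4559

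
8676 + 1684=10360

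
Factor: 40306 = 2^1 * 7^1 * 2879^1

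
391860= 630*622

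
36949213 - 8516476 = 28432737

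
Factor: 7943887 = 7^1 *1134841^1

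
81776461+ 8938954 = 90715415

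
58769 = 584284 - 525515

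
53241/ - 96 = -555  +  13/32 = - 554.59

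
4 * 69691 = 278764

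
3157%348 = 25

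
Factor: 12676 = 2^2 *3169^1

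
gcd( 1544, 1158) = 386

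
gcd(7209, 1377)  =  81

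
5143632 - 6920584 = -1776952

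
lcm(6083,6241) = 480557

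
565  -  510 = 55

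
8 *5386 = 43088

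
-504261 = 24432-528693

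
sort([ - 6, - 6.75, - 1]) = [ -6.75, - 6, - 1]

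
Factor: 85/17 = 5^1 = 5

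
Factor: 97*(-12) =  - 2^2*3^1*97^1 = - 1164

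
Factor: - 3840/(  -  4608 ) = 5/6 = 2^( -1)*3^(- 1)*5^1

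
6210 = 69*90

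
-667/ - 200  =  3  +  67/200 = 3.33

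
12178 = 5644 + 6534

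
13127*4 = 52508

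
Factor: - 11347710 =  - 2^1 * 3^1*5^1 * 11^1*137^1*251^1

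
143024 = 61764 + 81260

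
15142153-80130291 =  - 64988138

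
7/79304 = 7/79304 = 0.00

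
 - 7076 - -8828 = 1752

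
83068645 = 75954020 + 7114625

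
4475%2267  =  2208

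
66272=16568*4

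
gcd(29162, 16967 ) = 1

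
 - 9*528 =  -4752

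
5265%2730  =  2535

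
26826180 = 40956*655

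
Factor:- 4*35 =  - 2^2*5^1*7^1 = - 140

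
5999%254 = 157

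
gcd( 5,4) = 1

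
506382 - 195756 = 310626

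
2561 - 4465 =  - 1904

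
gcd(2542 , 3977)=41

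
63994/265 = 241 + 129/265 = 241.49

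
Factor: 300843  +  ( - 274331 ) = 2^4*1657^1 = 26512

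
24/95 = 24/95 = 0.25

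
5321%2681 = 2640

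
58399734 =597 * 97822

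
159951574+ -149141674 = 10809900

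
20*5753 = 115060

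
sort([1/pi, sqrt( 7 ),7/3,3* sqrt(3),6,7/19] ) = [ 1/pi,7/19,7/3,sqrt(  7),3 * sqrt ( 3 ),  6] 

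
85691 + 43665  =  129356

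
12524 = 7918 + 4606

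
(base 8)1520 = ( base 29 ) 107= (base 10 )848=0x350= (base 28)128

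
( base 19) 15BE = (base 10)8887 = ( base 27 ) c54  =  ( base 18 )197D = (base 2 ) 10001010110111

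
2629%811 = 196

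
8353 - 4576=3777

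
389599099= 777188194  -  387589095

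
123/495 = 41/165 = 0.25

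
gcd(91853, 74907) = 1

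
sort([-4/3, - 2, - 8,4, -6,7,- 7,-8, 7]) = [-8, - 8,-7,-6 , - 2,-4/3, 4, 7,7] 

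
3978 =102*39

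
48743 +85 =48828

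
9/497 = 9/497 = 0.02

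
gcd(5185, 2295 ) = 85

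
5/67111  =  5/67111 = 0.00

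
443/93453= 443/93453 = 0.00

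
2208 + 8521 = 10729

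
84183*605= 50930715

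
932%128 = 36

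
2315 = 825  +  1490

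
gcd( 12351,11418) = 3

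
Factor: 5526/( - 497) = - 2^1*3^2*7^(-1 ) *71^ ( - 1 ) *307^1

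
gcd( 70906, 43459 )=1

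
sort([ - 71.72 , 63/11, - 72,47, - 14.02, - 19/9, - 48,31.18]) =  [  -  72, - 71.72, - 48, - 14.02 , - 19/9,63/11, 31.18,47]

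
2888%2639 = 249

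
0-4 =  - 4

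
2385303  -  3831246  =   - 1445943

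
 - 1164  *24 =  - 27936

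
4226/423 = 4226/423 = 9.99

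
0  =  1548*0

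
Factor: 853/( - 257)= - 257^( - 1)*853^1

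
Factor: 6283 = 61^1*103^1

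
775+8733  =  9508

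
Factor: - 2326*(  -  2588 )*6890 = 2^4*5^1*13^1*53^1*647^1*1163^1 = 41475650320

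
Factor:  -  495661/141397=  - 43^1*11527^1 *141397^(  -  1 ) 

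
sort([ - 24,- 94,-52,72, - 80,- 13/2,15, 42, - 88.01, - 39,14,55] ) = [-94,-88.01,-80, - 52,-39,  -  24,-13/2,14,15,42, 55,72 ] 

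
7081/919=7081/919 = 7.71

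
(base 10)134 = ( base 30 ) 4e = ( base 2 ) 10000110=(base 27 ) 4Q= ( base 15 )8E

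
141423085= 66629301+74793784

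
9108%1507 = 66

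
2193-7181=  - 4988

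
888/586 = 1 + 151/293=1.52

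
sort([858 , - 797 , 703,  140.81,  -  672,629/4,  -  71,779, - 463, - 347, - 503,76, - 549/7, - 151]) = [ - 797, -672, - 503,-463,  -  347,-151, - 549/7, - 71,76,140.81,  629/4,703 , 779, 858 ] 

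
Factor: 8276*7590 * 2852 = 2^5 * 3^1* 5^1 * 11^1*23^2*31^1 * 2069^1=179147923680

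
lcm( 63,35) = 315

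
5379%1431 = 1086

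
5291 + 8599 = 13890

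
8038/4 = 4019/2 = 2009.50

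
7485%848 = 701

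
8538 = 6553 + 1985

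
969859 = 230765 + 739094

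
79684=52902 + 26782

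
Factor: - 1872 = -2^4*3^2 * 13^1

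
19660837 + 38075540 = 57736377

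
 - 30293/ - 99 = 305 + 98/99= 305.99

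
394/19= 20 + 14/19 = 20.74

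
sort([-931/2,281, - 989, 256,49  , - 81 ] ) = [ - 989,-931/2, - 81, 49,256,281] 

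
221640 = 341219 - 119579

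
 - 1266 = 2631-3897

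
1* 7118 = 7118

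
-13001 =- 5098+-7903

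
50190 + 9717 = 59907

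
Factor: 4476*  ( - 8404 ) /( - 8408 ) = 2^1*3^1*11^1 * 191^1*373^1 * 1051^( - 1) = 4702038/1051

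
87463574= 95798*913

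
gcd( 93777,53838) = 3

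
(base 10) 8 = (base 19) 8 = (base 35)8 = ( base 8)10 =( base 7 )11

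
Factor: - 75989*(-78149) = 17^1*4597^1*75989^1 = 5938464361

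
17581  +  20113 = 37694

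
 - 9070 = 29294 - 38364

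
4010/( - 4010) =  - 1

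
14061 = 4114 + 9947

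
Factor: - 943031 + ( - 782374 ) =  - 3^1 * 5^1*11^1*10457^1 = -  1725405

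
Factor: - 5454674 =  - 2^1*103^1*26479^1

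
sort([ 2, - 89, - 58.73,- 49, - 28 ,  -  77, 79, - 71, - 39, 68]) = [ -89, - 77  , - 71, - 58.73, - 49, - 39, - 28,  2,68, 79]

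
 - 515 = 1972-2487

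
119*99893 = 11887267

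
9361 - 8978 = 383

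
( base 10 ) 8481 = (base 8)20441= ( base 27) BH3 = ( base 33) 7q0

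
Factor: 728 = 2^3*7^1*13^1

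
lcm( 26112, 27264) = 1853952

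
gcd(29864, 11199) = 3733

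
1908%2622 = 1908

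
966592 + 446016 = 1412608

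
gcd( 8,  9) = 1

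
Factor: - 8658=  -  2^1*3^2*13^1*37^1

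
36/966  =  6/161 = 0.04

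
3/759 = 1/253 = 0.00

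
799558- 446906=352652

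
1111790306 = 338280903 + 773509403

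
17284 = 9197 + 8087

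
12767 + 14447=27214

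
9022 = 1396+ 7626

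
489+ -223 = 266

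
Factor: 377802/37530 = 151/15 = 3^ ( - 1 )*5^(-1 )*151^1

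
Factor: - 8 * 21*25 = - 4200 =- 2^3 * 3^1  *  5^2*7^1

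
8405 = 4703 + 3702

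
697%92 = 53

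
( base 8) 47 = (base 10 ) 39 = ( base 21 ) 1I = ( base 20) 1J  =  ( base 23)1G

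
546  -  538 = 8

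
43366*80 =3469280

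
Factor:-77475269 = -29^1*2671561^1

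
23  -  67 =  - 44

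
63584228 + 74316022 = 137900250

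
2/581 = 2/581= 0.00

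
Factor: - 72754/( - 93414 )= 36377/46707 = 3^( - 1 ) *11^1*3307^1*15569^( - 1) 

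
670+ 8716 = 9386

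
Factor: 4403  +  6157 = 2^6 * 3^1  *5^1*11^1 = 10560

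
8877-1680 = 7197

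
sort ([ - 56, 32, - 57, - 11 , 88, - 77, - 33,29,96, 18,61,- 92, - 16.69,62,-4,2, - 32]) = [ - 92, - 77, - 57,-56,  -  33, - 32, - 16.69, - 11,  -  4,2,18,29, 32, 61,62,88, 96]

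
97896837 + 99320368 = 197217205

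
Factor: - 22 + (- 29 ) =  - 3^1*17^1  =  -  51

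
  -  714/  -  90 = 119/15 = 7.93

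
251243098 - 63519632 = 187723466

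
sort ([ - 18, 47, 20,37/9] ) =[ - 18,  37/9 , 20, 47]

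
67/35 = 67/35 =1.91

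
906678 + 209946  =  1116624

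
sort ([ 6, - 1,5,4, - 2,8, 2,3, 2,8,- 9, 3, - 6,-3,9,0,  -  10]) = [-10, - 9,-6, - 3, - 2, - 1, 0,  2,2,3 , 3,4,5  ,  6, 8,8,9]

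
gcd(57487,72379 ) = 1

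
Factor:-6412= - 2^2*7^1*229^1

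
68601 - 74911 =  - 6310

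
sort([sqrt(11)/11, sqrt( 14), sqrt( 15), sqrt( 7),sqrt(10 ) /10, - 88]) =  [ - 88, sqrt( 11 ) /11,sqrt( 10)/10,sqrt( 7),sqrt(14), sqrt( 15 )]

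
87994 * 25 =2199850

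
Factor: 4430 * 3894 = 2^2*3^1 * 5^1*11^1 * 59^1*443^1 = 17250420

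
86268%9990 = 6348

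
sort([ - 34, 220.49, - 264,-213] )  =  [ - 264, - 213, - 34, 220.49]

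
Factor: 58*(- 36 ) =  - 2088 = - 2^3*3^2*29^1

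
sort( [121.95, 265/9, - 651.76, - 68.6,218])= [ - 651.76, - 68.6, 265/9, 121.95 , 218]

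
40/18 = 2  +  2/9 = 2.22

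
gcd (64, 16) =16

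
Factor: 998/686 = 7^( - 3)*499^1 = 499/343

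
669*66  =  44154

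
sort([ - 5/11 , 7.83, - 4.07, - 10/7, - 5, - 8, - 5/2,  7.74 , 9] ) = [ - 8, - 5, - 4.07 , -5/2, - 10/7,-5/11,  7.74 , 7.83, 9 ]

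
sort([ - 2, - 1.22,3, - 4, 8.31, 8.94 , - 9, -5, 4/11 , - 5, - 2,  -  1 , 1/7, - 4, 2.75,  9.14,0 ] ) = [  -  9,-5,  -  5, - 4, - 4, - 2, - 2,  -  1.22,-1 , 0,1/7,4/11, 2.75, 3, 8.31, 8.94 , 9.14 ] 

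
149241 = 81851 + 67390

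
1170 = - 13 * ( - 90)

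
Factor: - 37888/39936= - 3^( - 1) * 13^ ( - 1)*37^1 = - 37/39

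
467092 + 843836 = 1310928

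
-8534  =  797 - 9331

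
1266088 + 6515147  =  7781235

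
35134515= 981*35815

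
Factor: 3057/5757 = 1019/1919 = 19^(  -  1)*101^( - 1)*1019^1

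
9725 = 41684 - 31959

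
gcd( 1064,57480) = 8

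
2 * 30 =60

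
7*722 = 5054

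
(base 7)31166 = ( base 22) fh9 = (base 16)1ddb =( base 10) 7643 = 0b1110111011011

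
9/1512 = 1/168 = 0.01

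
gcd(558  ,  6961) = 1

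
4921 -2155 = 2766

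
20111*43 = 864773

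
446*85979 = 38346634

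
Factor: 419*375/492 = 2^(  -  2)*5^3 * 41^(  -  1 )*419^1= 52375/164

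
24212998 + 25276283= 49489281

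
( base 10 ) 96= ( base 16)60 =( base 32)30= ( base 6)240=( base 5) 341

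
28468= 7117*4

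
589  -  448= 141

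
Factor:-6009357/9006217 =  - 3^1*11^ ( - 1)*103^( - 1)*7949^( - 1)*2003119^1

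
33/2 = 33/2 =16.50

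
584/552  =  1  +  4/69 =1.06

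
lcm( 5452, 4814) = 452516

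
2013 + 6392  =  8405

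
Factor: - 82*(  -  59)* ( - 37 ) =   -  179006 =-2^1*37^1* 41^1*59^1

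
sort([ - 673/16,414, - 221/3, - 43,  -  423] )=[ - 423, - 221/3,  -  43, - 673/16, 414]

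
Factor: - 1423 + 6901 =5478= 2^1*3^1*11^1 *83^1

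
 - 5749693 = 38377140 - 44126833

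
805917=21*38377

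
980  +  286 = 1266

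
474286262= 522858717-48572455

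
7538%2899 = 1740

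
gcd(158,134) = 2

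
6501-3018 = 3483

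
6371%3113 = 145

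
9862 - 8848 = 1014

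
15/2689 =15/2689 = 0.01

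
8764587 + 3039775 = 11804362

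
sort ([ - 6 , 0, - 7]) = [ - 7, - 6,0 ]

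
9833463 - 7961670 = 1871793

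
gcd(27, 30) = 3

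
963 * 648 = 624024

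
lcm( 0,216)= 0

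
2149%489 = 193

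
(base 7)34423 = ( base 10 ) 8788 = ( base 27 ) C1D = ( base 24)F64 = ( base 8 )21124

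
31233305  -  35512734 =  - 4279429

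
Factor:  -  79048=  -  2^3*41^1*241^1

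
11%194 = 11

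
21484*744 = 15984096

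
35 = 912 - 877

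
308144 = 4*77036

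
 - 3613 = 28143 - 31756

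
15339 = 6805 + 8534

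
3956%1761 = 434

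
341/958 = 341/958 = 0.36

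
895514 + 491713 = 1387227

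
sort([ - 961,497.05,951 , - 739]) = [ - 961 , - 739,497.05, 951]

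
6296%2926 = 444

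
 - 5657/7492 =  - 1 + 1835/7492 = -0.76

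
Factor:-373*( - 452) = 168596  =  2^2*113^1*373^1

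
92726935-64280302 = 28446633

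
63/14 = 4 + 1/2 = 4.50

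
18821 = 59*319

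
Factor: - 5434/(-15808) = 2^( - 5)*11^1 = 11/32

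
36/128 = 9/32 = 0.28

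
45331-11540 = 33791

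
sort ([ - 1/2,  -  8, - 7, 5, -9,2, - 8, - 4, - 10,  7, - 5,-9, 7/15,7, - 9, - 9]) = [ - 10, - 9, -9, - 9 , - 9, - 8, - 8, - 7, - 5, - 4, - 1/2, 7/15,2, 5,7,7 ]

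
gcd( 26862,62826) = 222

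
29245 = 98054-68809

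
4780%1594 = 1592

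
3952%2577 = 1375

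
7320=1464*5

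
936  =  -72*( - 13) 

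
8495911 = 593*14327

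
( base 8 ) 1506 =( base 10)838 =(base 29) SQ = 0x346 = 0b1101000110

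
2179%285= 184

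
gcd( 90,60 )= 30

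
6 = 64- 58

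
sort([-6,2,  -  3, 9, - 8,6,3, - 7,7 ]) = [ - 8,  -  7 ,  -  6,-3,2,3, 6,7,9 ] 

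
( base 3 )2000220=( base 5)21412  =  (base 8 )2712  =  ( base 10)1482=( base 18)4a6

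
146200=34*4300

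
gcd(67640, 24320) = 760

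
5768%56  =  0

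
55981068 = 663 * 84436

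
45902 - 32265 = 13637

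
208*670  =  139360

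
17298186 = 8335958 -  - 8962228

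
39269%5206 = 2827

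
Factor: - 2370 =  - 2^1*3^1*5^1*79^1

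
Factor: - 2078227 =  - 29^1*71663^1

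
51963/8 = 6495 + 3/8 = 6495.38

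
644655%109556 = 96875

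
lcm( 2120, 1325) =10600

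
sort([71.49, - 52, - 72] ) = [ - 72, - 52, 71.49]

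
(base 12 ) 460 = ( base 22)17A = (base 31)KS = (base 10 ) 648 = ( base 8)1210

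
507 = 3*169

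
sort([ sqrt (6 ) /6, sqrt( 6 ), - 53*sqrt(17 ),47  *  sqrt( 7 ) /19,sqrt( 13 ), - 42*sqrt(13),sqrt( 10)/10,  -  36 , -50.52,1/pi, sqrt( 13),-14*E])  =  [  -  53*sqrt( 17), - 42 * sqrt(13), - 50.52, - 14*E, - 36,sqrt( 10)/10,1/pi,sqrt( 6)/6,sqrt( 6 ),  sqrt( 13),sqrt( 13), 47*sqrt(7)/19]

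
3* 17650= 52950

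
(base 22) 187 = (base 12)477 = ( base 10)667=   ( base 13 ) 3C4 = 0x29B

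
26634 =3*8878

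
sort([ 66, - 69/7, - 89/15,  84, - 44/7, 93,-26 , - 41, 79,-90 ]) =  [- 90, - 41, - 26, - 69/7, - 44/7, - 89/15,66,79,84, 93]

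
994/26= 38 + 3/13 = 38.23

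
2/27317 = 2/27317 = 0.00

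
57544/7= 57544/7 =8220.57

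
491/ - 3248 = -1 + 2757/3248  =  - 0.15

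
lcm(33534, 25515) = 1173690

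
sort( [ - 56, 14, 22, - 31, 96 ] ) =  [ - 56,-31, 14, 22,96]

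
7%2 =1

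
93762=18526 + 75236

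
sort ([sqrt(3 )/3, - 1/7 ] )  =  [ - 1/7, sqrt( 3)/3 ] 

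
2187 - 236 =1951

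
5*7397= 36985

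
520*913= 474760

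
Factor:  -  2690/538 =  - 5 = - 5^1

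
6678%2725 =1228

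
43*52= 2236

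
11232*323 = 3627936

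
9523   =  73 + 9450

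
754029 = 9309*81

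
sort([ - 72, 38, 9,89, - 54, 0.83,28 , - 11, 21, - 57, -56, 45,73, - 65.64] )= [-72,-65.64,-57, -56, - 54,-11 , 0.83,9,21 , 28,38,45, 73,89]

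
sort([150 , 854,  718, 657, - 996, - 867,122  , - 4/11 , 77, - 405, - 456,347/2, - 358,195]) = [ - 996 , - 867, - 456, - 405, - 358 , - 4/11, 77,122 , 150,347/2,195,657 , 718,854]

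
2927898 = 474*6177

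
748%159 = 112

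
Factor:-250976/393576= - 2^2*3^( - 1)*11^1*23^( - 1)= -44/69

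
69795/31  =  69795/31=2251.45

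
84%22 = 18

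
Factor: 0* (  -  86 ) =0=0^1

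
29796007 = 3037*9811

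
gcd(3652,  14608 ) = 3652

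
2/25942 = 1/12971 = 0.00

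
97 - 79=18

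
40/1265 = 8/253=0.03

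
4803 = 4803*1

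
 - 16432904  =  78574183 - 95007087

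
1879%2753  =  1879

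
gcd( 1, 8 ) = 1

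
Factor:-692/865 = -4/5 = - 2^2*5^( - 1 )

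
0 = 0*3629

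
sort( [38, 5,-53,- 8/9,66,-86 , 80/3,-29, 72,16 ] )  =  [ - 86, - 53, - 29,-8/9,5,16,80/3,38,66,72 ] 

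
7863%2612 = 27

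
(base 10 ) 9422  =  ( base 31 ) 9ot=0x24CE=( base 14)3610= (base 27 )coq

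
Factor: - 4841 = - 47^1*103^1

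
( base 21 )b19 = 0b1001100010001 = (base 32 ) 4OH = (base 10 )4881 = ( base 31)52e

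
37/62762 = 37/62762 =0.00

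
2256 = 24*94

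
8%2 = 0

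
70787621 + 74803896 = 145591517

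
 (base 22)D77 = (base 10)6453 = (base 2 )1100100110101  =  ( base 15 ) 1DA3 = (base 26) 9E5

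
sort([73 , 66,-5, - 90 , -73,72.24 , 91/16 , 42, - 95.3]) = [ - 95.3, - 90, - 73,  -  5 , 91/16,42,  66 , 72.24, 73 ]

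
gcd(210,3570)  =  210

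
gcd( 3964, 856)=4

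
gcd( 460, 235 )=5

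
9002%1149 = 959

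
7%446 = 7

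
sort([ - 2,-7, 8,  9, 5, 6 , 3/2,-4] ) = [ -7, - 4, - 2,3/2 , 5,  6, 8,9 ] 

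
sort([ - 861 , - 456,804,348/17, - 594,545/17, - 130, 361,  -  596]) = [ - 861,  -  596, - 594, - 456, - 130,348/17,545/17,361,804] 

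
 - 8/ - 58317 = 8/58317= 0.00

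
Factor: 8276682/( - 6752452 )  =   - 2^( -1) *3^1*7^( - 1)*349^( - 1)*691^( - 1)*1379447^1 = - 4138341/3376226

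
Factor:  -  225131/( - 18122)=323/26 = 2^(-1)*13^(-1) * 17^1* 19^1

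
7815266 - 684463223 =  - 676647957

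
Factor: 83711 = 97^1*863^1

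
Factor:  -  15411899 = -71^1*217069^1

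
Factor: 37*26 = 962 = 2^1*13^1*37^1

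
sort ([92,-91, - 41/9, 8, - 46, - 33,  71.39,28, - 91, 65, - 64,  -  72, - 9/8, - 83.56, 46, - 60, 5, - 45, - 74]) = [ - 91, - 91, - 83.56, - 74, - 72, - 64, - 60,  -  46 , - 45, - 33,-41/9, - 9/8, 5, 8, 28, 46, 65, 71.39, 92]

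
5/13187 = 5/13187 = 0.00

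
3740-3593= 147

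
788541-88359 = 700182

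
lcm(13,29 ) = 377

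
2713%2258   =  455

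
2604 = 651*4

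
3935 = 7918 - 3983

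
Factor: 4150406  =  2^1*13^1 * 159631^1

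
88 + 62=150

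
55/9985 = 11/1997 = 0.01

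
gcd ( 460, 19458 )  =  46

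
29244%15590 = 13654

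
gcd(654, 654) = 654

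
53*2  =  106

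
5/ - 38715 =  - 1 + 7742/7743 = - 0.00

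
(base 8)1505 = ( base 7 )2304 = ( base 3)1011000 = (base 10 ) 837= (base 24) 1AL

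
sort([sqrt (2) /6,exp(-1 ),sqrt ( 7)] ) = [ sqrt(2)/6,exp( - 1),sqrt( 7) ]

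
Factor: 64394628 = 2^2*3^1*5366219^1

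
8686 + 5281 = 13967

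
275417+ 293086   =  568503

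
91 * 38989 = 3547999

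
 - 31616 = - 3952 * 8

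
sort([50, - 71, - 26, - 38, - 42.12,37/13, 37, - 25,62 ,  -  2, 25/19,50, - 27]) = [  -  71,-42.12,  -  38, - 27, - 26, - 25,-2,25/19,37/13,37,50 , 50 , 62]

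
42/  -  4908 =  - 1+ 811/818 = - 0.01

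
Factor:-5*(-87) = 435 = 3^1*5^1*29^1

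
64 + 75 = 139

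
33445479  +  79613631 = 113059110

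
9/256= 9/256=   0.04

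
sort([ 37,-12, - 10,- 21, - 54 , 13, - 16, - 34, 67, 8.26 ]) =[-54, - 34, - 21,  -  16, - 12, - 10,8.26 , 13,  37,67]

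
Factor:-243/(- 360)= 2^( - 3)*3^3 * 5^( - 1 ) = 27/40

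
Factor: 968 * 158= 2^4*11^2 * 79^1 = 152944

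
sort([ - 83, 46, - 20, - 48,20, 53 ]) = [-83, - 48,  -  20, 20,46,53 ] 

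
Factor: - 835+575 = - 260  =  - 2^2*5^1 * 13^1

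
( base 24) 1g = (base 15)2A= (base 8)50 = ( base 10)40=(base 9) 44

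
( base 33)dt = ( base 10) 458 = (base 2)111001010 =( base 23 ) JL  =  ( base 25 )i8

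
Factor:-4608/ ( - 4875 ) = 2^9*3^1*5^( - 3 ) * 13^( - 1) = 1536/1625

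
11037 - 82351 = - 71314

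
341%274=67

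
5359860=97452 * 55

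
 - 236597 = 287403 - 524000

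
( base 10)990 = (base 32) uu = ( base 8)1736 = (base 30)130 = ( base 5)12430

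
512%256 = 0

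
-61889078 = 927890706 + -989779784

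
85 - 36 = 49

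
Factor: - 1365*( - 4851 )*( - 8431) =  - 55826836065 =- 3^3*5^1 * 7^3*11^1 * 13^1*8431^1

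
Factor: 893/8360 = 2^( - 3 ) *5^( - 1)*11^(-1 )*47^1 = 47/440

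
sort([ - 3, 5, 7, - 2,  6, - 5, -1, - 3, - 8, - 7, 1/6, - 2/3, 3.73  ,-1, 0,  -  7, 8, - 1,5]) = [ - 8, - 7, - 7 ,  -  5, - 3  ,  -  3, - 2, - 1, - 1, - 1, - 2/3 , 0, 1/6, 3.73, 5, 5,  6, 7 , 8 ]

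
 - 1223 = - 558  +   - 665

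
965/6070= 193/1214  =  0.16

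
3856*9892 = 38143552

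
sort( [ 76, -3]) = [-3, 76]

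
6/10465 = 6/10465 = 0.00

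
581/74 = 7 + 63/74 = 7.85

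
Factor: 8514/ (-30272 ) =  - 9/32 = - 2^( - 5)*3^2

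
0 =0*873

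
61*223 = 13603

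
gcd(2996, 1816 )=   4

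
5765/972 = 5 + 905/972 = 5.93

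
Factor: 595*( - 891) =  - 530145 = -3^4*5^1*7^1*11^1*17^1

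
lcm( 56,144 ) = 1008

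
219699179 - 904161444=-684462265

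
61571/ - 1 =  - 61571 + 0/1 = - 61571.00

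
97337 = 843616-746279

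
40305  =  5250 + 35055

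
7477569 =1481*5049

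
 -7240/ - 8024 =905/1003 = 0.90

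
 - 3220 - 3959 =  -7179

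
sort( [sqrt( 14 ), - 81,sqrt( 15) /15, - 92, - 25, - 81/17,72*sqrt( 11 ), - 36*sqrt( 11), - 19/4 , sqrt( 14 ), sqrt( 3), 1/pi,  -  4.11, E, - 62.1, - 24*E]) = [ - 36*sqrt (11 ), - 92, - 81, - 24*E, - 62.1, - 25, - 81/17, - 19/4, - 4.11,sqrt( 15)/15 , 1/pi, sqrt( 3),  E , sqrt (14 ),sqrt( 14 ),72*sqrt(11)]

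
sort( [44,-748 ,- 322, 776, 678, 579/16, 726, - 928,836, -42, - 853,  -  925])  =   [ - 928, - 925, -853, - 748,  -  322,-42 , 579/16, 44,678,726, 776, 836] 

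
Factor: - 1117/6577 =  - 1117^1*6577^(-1)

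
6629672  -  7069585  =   - 439913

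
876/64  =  219/16 =13.69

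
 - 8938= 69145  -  78083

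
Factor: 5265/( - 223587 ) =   -  3^1*5^1*7^(  -  2)*13^(  -  1)=- 15/637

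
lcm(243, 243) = 243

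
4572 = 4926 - 354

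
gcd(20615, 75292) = 7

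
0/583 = 0 =0.00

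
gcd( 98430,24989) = 1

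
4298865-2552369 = 1746496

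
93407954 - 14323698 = 79084256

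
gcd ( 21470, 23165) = 565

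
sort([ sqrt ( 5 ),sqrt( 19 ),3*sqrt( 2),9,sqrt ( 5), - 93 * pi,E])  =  [ - 93 *pi,sqrt (5 ),sqrt( 5), E,3*sqrt( 2), sqrt( 19 ), 9 ]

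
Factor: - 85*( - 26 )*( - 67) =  - 148070=-2^1 *5^1*13^1*17^1*67^1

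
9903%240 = 63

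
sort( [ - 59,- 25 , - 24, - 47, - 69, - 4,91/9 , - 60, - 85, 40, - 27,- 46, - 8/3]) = [ - 85,-69, - 60, - 59,-47, - 46, - 27, - 25,  -  24, - 4, - 8/3,91/9, 40]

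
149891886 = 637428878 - 487536992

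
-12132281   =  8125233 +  - 20257514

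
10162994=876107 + 9286887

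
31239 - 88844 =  - 57605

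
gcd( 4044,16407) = 3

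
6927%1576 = 623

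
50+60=110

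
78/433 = 78/433  =  0.18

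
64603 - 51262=13341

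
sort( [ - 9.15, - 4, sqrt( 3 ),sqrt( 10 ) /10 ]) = [ - 9.15, - 4, sqrt( 10 ) /10, sqrt( 3) ]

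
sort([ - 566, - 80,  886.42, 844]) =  [ - 566,-80,844,886.42]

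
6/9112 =3/4556= 0.00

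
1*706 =706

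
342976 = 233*1472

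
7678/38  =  202+1/19=202.05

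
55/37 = 55/37 = 1.49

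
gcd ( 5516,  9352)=28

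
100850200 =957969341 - 857119141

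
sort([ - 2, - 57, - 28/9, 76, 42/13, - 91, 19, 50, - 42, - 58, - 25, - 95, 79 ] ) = [ - 95, - 91, - 58,  -  57, - 42, - 25, - 28/9,-2, 42/13,19 , 50,76, 79] 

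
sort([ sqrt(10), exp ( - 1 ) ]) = [ exp( - 1 ),sqrt(10 )] 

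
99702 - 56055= 43647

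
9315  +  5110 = 14425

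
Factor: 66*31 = 2^1 * 3^1*11^1*31^1 = 2046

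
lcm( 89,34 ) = 3026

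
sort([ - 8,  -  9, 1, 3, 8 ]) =[-9,- 8, 1, 3,8]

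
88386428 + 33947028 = 122333456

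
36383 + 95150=131533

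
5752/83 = 69 + 25/83 =69.30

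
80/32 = 2 + 1/2 = 2.50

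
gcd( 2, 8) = 2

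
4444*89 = 395516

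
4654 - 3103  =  1551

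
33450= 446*75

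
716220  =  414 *1730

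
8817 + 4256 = 13073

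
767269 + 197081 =964350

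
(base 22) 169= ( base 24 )121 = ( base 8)1161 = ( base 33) IV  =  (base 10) 625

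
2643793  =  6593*401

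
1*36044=36044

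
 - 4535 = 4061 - 8596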